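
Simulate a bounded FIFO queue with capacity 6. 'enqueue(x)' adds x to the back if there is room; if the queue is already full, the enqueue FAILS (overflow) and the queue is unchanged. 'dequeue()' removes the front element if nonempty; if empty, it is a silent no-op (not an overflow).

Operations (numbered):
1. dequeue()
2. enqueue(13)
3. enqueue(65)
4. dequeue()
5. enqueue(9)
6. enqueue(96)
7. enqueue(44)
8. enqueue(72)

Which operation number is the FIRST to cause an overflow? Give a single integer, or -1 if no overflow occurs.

1. dequeue(): empty, no-op, size=0
2. enqueue(13): size=1
3. enqueue(65): size=2
4. dequeue(): size=1
5. enqueue(9): size=2
6. enqueue(96): size=3
7. enqueue(44): size=4
8. enqueue(72): size=5

Answer: -1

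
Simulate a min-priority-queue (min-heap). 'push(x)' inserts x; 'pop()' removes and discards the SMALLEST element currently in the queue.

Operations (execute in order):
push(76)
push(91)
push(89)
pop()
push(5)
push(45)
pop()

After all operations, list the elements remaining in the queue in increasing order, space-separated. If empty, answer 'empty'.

push(76): heap contents = [76]
push(91): heap contents = [76, 91]
push(89): heap contents = [76, 89, 91]
pop() → 76: heap contents = [89, 91]
push(5): heap contents = [5, 89, 91]
push(45): heap contents = [5, 45, 89, 91]
pop() → 5: heap contents = [45, 89, 91]

Answer: 45 89 91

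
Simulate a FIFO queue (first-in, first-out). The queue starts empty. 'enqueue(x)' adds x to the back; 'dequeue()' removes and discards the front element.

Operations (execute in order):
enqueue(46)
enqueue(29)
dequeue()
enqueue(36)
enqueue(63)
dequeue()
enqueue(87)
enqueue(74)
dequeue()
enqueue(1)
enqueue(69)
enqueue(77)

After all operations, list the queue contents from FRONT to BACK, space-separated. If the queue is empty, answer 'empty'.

enqueue(46): [46]
enqueue(29): [46, 29]
dequeue(): [29]
enqueue(36): [29, 36]
enqueue(63): [29, 36, 63]
dequeue(): [36, 63]
enqueue(87): [36, 63, 87]
enqueue(74): [36, 63, 87, 74]
dequeue(): [63, 87, 74]
enqueue(1): [63, 87, 74, 1]
enqueue(69): [63, 87, 74, 1, 69]
enqueue(77): [63, 87, 74, 1, 69, 77]

Answer: 63 87 74 1 69 77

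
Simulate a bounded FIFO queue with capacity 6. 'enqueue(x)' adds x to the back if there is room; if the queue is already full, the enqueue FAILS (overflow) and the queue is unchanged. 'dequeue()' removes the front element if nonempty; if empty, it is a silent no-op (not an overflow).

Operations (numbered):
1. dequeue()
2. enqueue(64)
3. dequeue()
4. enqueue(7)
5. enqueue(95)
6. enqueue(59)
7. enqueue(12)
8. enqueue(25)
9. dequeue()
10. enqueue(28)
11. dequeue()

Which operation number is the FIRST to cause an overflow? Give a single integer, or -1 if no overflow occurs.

1. dequeue(): empty, no-op, size=0
2. enqueue(64): size=1
3. dequeue(): size=0
4. enqueue(7): size=1
5. enqueue(95): size=2
6. enqueue(59): size=3
7. enqueue(12): size=4
8. enqueue(25): size=5
9. dequeue(): size=4
10. enqueue(28): size=5
11. dequeue(): size=4

Answer: -1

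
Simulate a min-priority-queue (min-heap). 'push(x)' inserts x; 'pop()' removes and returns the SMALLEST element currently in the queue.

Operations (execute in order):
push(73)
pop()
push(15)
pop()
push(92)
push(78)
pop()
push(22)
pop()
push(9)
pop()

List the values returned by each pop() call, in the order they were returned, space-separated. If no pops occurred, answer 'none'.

Answer: 73 15 78 22 9

Derivation:
push(73): heap contents = [73]
pop() → 73: heap contents = []
push(15): heap contents = [15]
pop() → 15: heap contents = []
push(92): heap contents = [92]
push(78): heap contents = [78, 92]
pop() → 78: heap contents = [92]
push(22): heap contents = [22, 92]
pop() → 22: heap contents = [92]
push(9): heap contents = [9, 92]
pop() → 9: heap contents = [92]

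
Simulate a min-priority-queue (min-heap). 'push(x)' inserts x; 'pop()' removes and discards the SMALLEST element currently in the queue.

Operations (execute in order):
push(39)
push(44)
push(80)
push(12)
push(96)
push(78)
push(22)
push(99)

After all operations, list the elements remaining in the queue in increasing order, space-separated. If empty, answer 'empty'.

Answer: 12 22 39 44 78 80 96 99

Derivation:
push(39): heap contents = [39]
push(44): heap contents = [39, 44]
push(80): heap contents = [39, 44, 80]
push(12): heap contents = [12, 39, 44, 80]
push(96): heap contents = [12, 39, 44, 80, 96]
push(78): heap contents = [12, 39, 44, 78, 80, 96]
push(22): heap contents = [12, 22, 39, 44, 78, 80, 96]
push(99): heap contents = [12, 22, 39, 44, 78, 80, 96, 99]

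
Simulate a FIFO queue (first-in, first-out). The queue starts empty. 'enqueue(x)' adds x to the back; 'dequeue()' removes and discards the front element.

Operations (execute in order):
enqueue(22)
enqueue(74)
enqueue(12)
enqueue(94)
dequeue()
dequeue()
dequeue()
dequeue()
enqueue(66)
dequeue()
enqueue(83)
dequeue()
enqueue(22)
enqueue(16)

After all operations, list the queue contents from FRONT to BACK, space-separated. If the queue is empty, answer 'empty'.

enqueue(22): [22]
enqueue(74): [22, 74]
enqueue(12): [22, 74, 12]
enqueue(94): [22, 74, 12, 94]
dequeue(): [74, 12, 94]
dequeue(): [12, 94]
dequeue(): [94]
dequeue(): []
enqueue(66): [66]
dequeue(): []
enqueue(83): [83]
dequeue(): []
enqueue(22): [22]
enqueue(16): [22, 16]

Answer: 22 16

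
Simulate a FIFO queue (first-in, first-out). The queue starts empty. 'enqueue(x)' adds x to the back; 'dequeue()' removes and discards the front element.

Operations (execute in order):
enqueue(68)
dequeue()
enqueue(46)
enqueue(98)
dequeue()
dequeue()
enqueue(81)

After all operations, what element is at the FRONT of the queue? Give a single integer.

Answer: 81

Derivation:
enqueue(68): queue = [68]
dequeue(): queue = []
enqueue(46): queue = [46]
enqueue(98): queue = [46, 98]
dequeue(): queue = [98]
dequeue(): queue = []
enqueue(81): queue = [81]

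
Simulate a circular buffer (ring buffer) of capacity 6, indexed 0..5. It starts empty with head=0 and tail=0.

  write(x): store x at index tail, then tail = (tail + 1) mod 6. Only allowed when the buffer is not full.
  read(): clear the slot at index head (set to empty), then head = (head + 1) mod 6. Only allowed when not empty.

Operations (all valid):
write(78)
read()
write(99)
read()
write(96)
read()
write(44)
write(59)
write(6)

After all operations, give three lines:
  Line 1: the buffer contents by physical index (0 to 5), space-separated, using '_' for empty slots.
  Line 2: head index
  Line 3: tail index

Answer: _ _ _ 44 59 6
3
0

Derivation:
write(78): buf=[78 _ _ _ _ _], head=0, tail=1, size=1
read(): buf=[_ _ _ _ _ _], head=1, tail=1, size=0
write(99): buf=[_ 99 _ _ _ _], head=1, tail=2, size=1
read(): buf=[_ _ _ _ _ _], head=2, tail=2, size=0
write(96): buf=[_ _ 96 _ _ _], head=2, tail=3, size=1
read(): buf=[_ _ _ _ _ _], head=3, tail=3, size=0
write(44): buf=[_ _ _ 44 _ _], head=3, tail=4, size=1
write(59): buf=[_ _ _ 44 59 _], head=3, tail=5, size=2
write(6): buf=[_ _ _ 44 59 6], head=3, tail=0, size=3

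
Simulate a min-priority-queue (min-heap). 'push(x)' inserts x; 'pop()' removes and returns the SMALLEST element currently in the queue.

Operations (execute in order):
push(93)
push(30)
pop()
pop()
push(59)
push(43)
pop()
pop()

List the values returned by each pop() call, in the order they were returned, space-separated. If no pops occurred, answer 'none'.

push(93): heap contents = [93]
push(30): heap contents = [30, 93]
pop() → 30: heap contents = [93]
pop() → 93: heap contents = []
push(59): heap contents = [59]
push(43): heap contents = [43, 59]
pop() → 43: heap contents = [59]
pop() → 59: heap contents = []

Answer: 30 93 43 59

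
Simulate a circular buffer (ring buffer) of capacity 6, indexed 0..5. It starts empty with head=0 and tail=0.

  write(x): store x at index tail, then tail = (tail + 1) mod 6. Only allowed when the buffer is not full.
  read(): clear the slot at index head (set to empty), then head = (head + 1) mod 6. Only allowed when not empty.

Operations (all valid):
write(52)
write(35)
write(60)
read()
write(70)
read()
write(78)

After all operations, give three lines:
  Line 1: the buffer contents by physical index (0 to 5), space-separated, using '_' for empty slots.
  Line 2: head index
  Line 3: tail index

write(52): buf=[52 _ _ _ _ _], head=0, tail=1, size=1
write(35): buf=[52 35 _ _ _ _], head=0, tail=2, size=2
write(60): buf=[52 35 60 _ _ _], head=0, tail=3, size=3
read(): buf=[_ 35 60 _ _ _], head=1, tail=3, size=2
write(70): buf=[_ 35 60 70 _ _], head=1, tail=4, size=3
read(): buf=[_ _ 60 70 _ _], head=2, tail=4, size=2
write(78): buf=[_ _ 60 70 78 _], head=2, tail=5, size=3

Answer: _ _ 60 70 78 _
2
5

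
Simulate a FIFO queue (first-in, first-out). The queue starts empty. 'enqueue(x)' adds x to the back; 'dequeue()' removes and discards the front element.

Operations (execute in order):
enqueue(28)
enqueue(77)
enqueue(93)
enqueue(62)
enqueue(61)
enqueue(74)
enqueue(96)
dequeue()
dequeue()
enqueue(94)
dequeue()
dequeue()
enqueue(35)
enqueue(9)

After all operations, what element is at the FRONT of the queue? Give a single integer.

enqueue(28): queue = [28]
enqueue(77): queue = [28, 77]
enqueue(93): queue = [28, 77, 93]
enqueue(62): queue = [28, 77, 93, 62]
enqueue(61): queue = [28, 77, 93, 62, 61]
enqueue(74): queue = [28, 77, 93, 62, 61, 74]
enqueue(96): queue = [28, 77, 93, 62, 61, 74, 96]
dequeue(): queue = [77, 93, 62, 61, 74, 96]
dequeue(): queue = [93, 62, 61, 74, 96]
enqueue(94): queue = [93, 62, 61, 74, 96, 94]
dequeue(): queue = [62, 61, 74, 96, 94]
dequeue(): queue = [61, 74, 96, 94]
enqueue(35): queue = [61, 74, 96, 94, 35]
enqueue(9): queue = [61, 74, 96, 94, 35, 9]

Answer: 61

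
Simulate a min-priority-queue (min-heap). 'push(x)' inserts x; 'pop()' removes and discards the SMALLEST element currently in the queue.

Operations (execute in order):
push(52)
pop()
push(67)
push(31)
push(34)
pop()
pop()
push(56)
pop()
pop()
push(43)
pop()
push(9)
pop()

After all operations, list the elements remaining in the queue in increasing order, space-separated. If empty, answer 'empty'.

Answer: empty

Derivation:
push(52): heap contents = [52]
pop() → 52: heap contents = []
push(67): heap contents = [67]
push(31): heap contents = [31, 67]
push(34): heap contents = [31, 34, 67]
pop() → 31: heap contents = [34, 67]
pop() → 34: heap contents = [67]
push(56): heap contents = [56, 67]
pop() → 56: heap contents = [67]
pop() → 67: heap contents = []
push(43): heap contents = [43]
pop() → 43: heap contents = []
push(9): heap contents = [9]
pop() → 9: heap contents = []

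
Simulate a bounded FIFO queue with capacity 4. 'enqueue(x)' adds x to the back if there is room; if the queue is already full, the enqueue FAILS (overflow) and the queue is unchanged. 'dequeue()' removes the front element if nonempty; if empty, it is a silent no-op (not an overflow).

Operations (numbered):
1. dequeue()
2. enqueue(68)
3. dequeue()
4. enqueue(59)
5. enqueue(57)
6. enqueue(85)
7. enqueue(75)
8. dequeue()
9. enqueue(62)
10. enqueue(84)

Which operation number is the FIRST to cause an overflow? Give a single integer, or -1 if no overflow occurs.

1. dequeue(): empty, no-op, size=0
2. enqueue(68): size=1
3. dequeue(): size=0
4. enqueue(59): size=1
5. enqueue(57): size=2
6. enqueue(85): size=3
7. enqueue(75): size=4
8. dequeue(): size=3
9. enqueue(62): size=4
10. enqueue(84): size=4=cap → OVERFLOW (fail)

Answer: 10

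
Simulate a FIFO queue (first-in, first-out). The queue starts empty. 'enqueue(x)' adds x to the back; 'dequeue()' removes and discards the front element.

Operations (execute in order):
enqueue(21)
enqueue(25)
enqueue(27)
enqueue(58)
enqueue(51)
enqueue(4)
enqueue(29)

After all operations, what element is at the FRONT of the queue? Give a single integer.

enqueue(21): queue = [21]
enqueue(25): queue = [21, 25]
enqueue(27): queue = [21, 25, 27]
enqueue(58): queue = [21, 25, 27, 58]
enqueue(51): queue = [21, 25, 27, 58, 51]
enqueue(4): queue = [21, 25, 27, 58, 51, 4]
enqueue(29): queue = [21, 25, 27, 58, 51, 4, 29]

Answer: 21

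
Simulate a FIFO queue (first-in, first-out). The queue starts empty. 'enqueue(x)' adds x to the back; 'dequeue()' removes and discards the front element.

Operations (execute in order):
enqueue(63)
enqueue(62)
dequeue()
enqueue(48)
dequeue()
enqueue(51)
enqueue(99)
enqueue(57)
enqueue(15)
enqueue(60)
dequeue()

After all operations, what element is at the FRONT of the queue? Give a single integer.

enqueue(63): queue = [63]
enqueue(62): queue = [63, 62]
dequeue(): queue = [62]
enqueue(48): queue = [62, 48]
dequeue(): queue = [48]
enqueue(51): queue = [48, 51]
enqueue(99): queue = [48, 51, 99]
enqueue(57): queue = [48, 51, 99, 57]
enqueue(15): queue = [48, 51, 99, 57, 15]
enqueue(60): queue = [48, 51, 99, 57, 15, 60]
dequeue(): queue = [51, 99, 57, 15, 60]

Answer: 51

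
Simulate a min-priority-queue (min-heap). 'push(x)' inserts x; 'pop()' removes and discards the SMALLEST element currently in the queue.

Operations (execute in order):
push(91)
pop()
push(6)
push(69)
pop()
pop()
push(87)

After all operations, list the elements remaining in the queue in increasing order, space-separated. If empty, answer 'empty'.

push(91): heap contents = [91]
pop() → 91: heap contents = []
push(6): heap contents = [6]
push(69): heap contents = [6, 69]
pop() → 6: heap contents = [69]
pop() → 69: heap contents = []
push(87): heap contents = [87]

Answer: 87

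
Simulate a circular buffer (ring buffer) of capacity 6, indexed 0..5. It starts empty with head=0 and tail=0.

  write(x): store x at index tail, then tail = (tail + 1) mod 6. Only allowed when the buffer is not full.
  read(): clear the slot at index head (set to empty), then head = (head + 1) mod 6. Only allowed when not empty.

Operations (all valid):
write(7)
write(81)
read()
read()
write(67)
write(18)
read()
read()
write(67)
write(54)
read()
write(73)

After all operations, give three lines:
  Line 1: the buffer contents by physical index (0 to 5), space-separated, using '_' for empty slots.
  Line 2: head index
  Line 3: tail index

Answer: 73 _ _ _ _ 54
5
1

Derivation:
write(7): buf=[7 _ _ _ _ _], head=0, tail=1, size=1
write(81): buf=[7 81 _ _ _ _], head=0, tail=2, size=2
read(): buf=[_ 81 _ _ _ _], head=1, tail=2, size=1
read(): buf=[_ _ _ _ _ _], head=2, tail=2, size=0
write(67): buf=[_ _ 67 _ _ _], head=2, tail=3, size=1
write(18): buf=[_ _ 67 18 _ _], head=2, tail=4, size=2
read(): buf=[_ _ _ 18 _ _], head=3, tail=4, size=1
read(): buf=[_ _ _ _ _ _], head=4, tail=4, size=0
write(67): buf=[_ _ _ _ 67 _], head=4, tail=5, size=1
write(54): buf=[_ _ _ _ 67 54], head=4, tail=0, size=2
read(): buf=[_ _ _ _ _ 54], head=5, tail=0, size=1
write(73): buf=[73 _ _ _ _ 54], head=5, tail=1, size=2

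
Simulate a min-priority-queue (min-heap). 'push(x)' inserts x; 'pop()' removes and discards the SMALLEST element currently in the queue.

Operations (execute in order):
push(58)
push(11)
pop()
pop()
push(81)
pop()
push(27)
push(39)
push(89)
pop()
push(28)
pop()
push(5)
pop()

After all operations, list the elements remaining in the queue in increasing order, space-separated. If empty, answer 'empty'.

push(58): heap contents = [58]
push(11): heap contents = [11, 58]
pop() → 11: heap contents = [58]
pop() → 58: heap contents = []
push(81): heap contents = [81]
pop() → 81: heap contents = []
push(27): heap contents = [27]
push(39): heap contents = [27, 39]
push(89): heap contents = [27, 39, 89]
pop() → 27: heap contents = [39, 89]
push(28): heap contents = [28, 39, 89]
pop() → 28: heap contents = [39, 89]
push(5): heap contents = [5, 39, 89]
pop() → 5: heap contents = [39, 89]

Answer: 39 89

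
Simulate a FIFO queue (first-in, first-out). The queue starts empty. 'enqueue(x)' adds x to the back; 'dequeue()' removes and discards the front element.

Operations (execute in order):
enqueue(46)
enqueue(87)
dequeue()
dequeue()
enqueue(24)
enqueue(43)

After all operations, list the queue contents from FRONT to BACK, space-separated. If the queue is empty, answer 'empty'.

enqueue(46): [46]
enqueue(87): [46, 87]
dequeue(): [87]
dequeue(): []
enqueue(24): [24]
enqueue(43): [24, 43]

Answer: 24 43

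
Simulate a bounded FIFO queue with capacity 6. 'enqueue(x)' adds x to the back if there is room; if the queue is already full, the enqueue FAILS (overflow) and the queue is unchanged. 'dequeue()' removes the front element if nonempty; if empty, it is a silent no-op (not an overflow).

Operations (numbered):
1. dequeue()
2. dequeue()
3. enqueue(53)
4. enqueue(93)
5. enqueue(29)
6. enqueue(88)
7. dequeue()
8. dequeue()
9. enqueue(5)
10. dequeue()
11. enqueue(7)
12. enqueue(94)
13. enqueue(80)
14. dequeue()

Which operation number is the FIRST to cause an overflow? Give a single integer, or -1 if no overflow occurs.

1. dequeue(): empty, no-op, size=0
2. dequeue(): empty, no-op, size=0
3. enqueue(53): size=1
4. enqueue(93): size=2
5. enqueue(29): size=3
6. enqueue(88): size=4
7. dequeue(): size=3
8. dequeue(): size=2
9. enqueue(5): size=3
10. dequeue(): size=2
11. enqueue(7): size=3
12. enqueue(94): size=4
13. enqueue(80): size=5
14. dequeue(): size=4

Answer: -1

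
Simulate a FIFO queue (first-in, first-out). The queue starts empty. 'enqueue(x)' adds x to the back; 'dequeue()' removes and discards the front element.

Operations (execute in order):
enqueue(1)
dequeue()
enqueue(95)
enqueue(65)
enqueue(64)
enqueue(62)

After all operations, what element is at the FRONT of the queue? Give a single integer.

enqueue(1): queue = [1]
dequeue(): queue = []
enqueue(95): queue = [95]
enqueue(65): queue = [95, 65]
enqueue(64): queue = [95, 65, 64]
enqueue(62): queue = [95, 65, 64, 62]

Answer: 95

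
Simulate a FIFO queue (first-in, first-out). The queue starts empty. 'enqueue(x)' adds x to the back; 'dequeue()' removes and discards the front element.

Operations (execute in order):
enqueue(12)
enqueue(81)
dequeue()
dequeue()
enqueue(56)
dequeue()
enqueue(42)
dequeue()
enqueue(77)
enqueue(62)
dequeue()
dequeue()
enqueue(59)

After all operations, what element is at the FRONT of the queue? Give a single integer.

Answer: 59

Derivation:
enqueue(12): queue = [12]
enqueue(81): queue = [12, 81]
dequeue(): queue = [81]
dequeue(): queue = []
enqueue(56): queue = [56]
dequeue(): queue = []
enqueue(42): queue = [42]
dequeue(): queue = []
enqueue(77): queue = [77]
enqueue(62): queue = [77, 62]
dequeue(): queue = [62]
dequeue(): queue = []
enqueue(59): queue = [59]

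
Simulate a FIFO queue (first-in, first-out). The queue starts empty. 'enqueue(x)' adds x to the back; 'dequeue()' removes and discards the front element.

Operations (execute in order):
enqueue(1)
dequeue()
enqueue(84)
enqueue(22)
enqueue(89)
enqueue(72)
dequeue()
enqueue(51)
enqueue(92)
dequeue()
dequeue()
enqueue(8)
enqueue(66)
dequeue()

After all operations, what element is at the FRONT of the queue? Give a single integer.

enqueue(1): queue = [1]
dequeue(): queue = []
enqueue(84): queue = [84]
enqueue(22): queue = [84, 22]
enqueue(89): queue = [84, 22, 89]
enqueue(72): queue = [84, 22, 89, 72]
dequeue(): queue = [22, 89, 72]
enqueue(51): queue = [22, 89, 72, 51]
enqueue(92): queue = [22, 89, 72, 51, 92]
dequeue(): queue = [89, 72, 51, 92]
dequeue(): queue = [72, 51, 92]
enqueue(8): queue = [72, 51, 92, 8]
enqueue(66): queue = [72, 51, 92, 8, 66]
dequeue(): queue = [51, 92, 8, 66]

Answer: 51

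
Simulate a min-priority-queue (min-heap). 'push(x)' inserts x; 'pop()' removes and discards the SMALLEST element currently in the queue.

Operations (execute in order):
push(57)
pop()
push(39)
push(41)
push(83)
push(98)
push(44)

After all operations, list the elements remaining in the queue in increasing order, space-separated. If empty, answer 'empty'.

Answer: 39 41 44 83 98

Derivation:
push(57): heap contents = [57]
pop() → 57: heap contents = []
push(39): heap contents = [39]
push(41): heap contents = [39, 41]
push(83): heap contents = [39, 41, 83]
push(98): heap contents = [39, 41, 83, 98]
push(44): heap contents = [39, 41, 44, 83, 98]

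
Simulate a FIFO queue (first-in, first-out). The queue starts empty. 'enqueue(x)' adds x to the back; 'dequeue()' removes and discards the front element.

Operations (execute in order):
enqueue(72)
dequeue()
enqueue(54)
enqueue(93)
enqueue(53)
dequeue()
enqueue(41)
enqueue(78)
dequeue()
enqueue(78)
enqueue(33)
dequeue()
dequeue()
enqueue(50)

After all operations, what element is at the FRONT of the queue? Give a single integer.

Answer: 78

Derivation:
enqueue(72): queue = [72]
dequeue(): queue = []
enqueue(54): queue = [54]
enqueue(93): queue = [54, 93]
enqueue(53): queue = [54, 93, 53]
dequeue(): queue = [93, 53]
enqueue(41): queue = [93, 53, 41]
enqueue(78): queue = [93, 53, 41, 78]
dequeue(): queue = [53, 41, 78]
enqueue(78): queue = [53, 41, 78, 78]
enqueue(33): queue = [53, 41, 78, 78, 33]
dequeue(): queue = [41, 78, 78, 33]
dequeue(): queue = [78, 78, 33]
enqueue(50): queue = [78, 78, 33, 50]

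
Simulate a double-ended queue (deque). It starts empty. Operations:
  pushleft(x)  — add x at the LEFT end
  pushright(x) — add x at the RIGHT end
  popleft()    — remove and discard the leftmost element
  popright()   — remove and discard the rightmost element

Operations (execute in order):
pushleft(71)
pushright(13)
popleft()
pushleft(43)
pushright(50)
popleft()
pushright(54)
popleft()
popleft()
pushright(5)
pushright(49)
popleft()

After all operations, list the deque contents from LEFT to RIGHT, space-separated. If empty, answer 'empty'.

pushleft(71): [71]
pushright(13): [71, 13]
popleft(): [13]
pushleft(43): [43, 13]
pushright(50): [43, 13, 50]
popleft(): [13, 50]
pushright(54): [13, 50, 54]
popleft(): [50, 54]
popleft(): [54]
pushright(5): [54, 5]
pushright(49): [54, 5, 49]
popleft(): [5, 49]

Answer: 5 49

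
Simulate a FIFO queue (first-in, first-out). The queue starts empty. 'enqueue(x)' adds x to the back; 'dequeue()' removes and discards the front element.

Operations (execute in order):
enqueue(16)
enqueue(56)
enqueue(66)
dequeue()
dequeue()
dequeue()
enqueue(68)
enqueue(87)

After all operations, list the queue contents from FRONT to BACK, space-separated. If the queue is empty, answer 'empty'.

Answer: 68 87

Derivation:
enqueue(16): [16]
enqueue(56): [16, 56]
enqueue(66): [16, 56, 66]
dequeue(): [56, 66]
dequeue(): [66]
dequeue(): []
enqueue(68): [68]
enqueue(87): [68, 87]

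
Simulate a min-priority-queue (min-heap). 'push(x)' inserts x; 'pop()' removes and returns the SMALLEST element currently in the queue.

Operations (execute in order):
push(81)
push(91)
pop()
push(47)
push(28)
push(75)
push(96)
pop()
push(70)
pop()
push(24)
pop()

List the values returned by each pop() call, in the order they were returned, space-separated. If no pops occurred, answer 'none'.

Answer: 81 28 47 24

Derivation:
push(81): heap contents = [81]
push(91): heap contents = [81, 91]
pop() → 81: heap contents = [91]
push(47): heap contents = [47, 91]
push(28): heap contents = [28, 47, 91]
push(75): heap contents = [28, 47, 75, 91]
push(96): heap contents = [28, 47, 75, 91, 96]
pop() → 28: heap contents = [47, 75, 91, 96]
push(70): heap contents = [47, 70, 75, 91, 96]
pop() → 47: heap contents = [70, 75, 91, 96]
push(24): heap contents = [24, 70, 75, 91, 96]
pop() → 24: heap contents = [70, 75, 91, 96]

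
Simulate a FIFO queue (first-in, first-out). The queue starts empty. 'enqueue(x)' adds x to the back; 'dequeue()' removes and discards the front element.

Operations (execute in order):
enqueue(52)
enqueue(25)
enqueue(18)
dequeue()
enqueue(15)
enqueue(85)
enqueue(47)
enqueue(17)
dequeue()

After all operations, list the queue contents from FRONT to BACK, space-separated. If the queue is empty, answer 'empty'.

enqueue(52): [52]
enqueue(25): [52, 25]
enqueue(18): [52, 25, 18]
dequeue(): [25, 18]
enqueue(15): [25, 18, 15]
enqueue(85): [25, 18, 15, 85]
enqueue(47): [25, 18, 15, 85, 47]
enqueue(17): [25, 18, 15, 85, 47, 17]
dequeue(): [18, 15, 85, 47, 17]

Answer: 18 15 85 47 17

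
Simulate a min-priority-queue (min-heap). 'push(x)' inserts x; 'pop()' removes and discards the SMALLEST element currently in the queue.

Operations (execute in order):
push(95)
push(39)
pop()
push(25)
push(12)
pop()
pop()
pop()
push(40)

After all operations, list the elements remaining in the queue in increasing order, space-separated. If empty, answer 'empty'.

Answer: 40

Derivation:
push(95): heap contents = [95]
push(39): heap contents = [39, 95]
pop() → 39: heap contents = [95]
push(25): heap contents = [25, 95]
push(12): heap contents = [12, 25, 95]
pop() → 12: heap contents = [25, 95]
pop() → 25: heap contents = [95]
pop() → 95: heap contents = []
push(40): heap contents = [40]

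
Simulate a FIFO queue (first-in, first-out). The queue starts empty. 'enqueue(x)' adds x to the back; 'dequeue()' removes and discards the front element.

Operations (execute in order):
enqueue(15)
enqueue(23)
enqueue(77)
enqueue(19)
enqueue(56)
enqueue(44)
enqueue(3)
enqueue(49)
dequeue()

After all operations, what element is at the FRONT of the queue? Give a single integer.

Answer: 23

Derivation:
enqueue(15): queue = [15]
enqueue(23): queue = [15, 23]
enqueue(77): queue = [15, 23, 77]
enqueue(19): queue = [15, 23, 77, 19]
enqueue(56): queue = [15, 23, 77, 19, 56]
enqueue(44): queue = [15, 23, 77, 19, 56, 44]
enqueue(3): queue = [15, 23, 77, 19, 56, 44, 3]
enqueue(49): queue = [15, 23, 77, 19, 56, 44, 3, 49]
dequeue(): queue = [23, 77, 19, 56, 44, 3, 49]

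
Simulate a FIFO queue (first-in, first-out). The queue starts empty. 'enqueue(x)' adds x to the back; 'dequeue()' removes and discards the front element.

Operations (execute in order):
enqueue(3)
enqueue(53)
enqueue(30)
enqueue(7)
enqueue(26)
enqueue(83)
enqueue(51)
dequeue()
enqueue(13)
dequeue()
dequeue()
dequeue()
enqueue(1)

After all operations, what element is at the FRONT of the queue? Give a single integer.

enqueue(3): queue = [3]
enqueue(53): queue = [3, 53]
enqueue(30): queue = [3, 53, 30]
enqueue(7): queue = [3, 53, 30, 7]
enqueue(26): queue = [3, 53, 30, 7, 26]
enqueue(83): queue = [3, 53, 30, 7, 26, 83]
enqueue(51): queue = [3, 53, 30, 7, 26, 83, 51]
dequeue(): queue = [53, 30, 7, 26, 83, 51]
enqueue(13): queue = [53, 30, 7, 26, 83, 51, 13]
dequeue(): queue = [30, 7, 26, 83, 51, 13]
dequeue(): queue = [7, 26, 83, 51, 13]
dequeue(): queue = [26, 83, 51, 13]
enqueue(1): queue = [26, 83, 51, 13, 1]

Answer: 26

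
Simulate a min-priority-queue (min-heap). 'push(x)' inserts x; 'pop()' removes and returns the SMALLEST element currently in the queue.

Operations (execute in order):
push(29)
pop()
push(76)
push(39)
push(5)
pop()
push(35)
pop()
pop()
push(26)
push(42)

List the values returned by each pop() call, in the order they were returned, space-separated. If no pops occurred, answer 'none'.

push(29): heap contents = [29]
pop() → 29: heap contents = []
push(76): heap contents = [76]
push(39): heap contents = [39, 76]
push(5): heap contents = [5, 39, 76]
pop() → 5: heap contents = [39, 76]
push(35): heap contents = [35, 39, 76]
pop() → 35: heap contents = [39, 76]
pop() → 39: heap contents = [76]
push(26): heap contents = [26, 76]
push(42): heap contents = [26, 42, 76]

Answer: 29 5 35 39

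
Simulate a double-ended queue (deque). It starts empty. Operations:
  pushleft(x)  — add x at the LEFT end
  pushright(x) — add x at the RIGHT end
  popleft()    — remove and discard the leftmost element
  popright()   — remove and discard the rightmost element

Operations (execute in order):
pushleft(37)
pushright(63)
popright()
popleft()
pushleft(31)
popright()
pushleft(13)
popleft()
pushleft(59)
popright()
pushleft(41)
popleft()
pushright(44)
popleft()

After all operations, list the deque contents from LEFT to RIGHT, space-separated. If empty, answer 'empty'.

pushleft(37): [37]
pushright(63): [37, 63]
popright(): [37]
popleft(): []
pushleft(31): [31]
popright(): []
pushleft(13): [13]
popleft(): []
pushleft(59): [59]
popright(): []
pushleft(41): [41]
popleft(): []
pushright(44): [44]
popleft(): []

Answer: empty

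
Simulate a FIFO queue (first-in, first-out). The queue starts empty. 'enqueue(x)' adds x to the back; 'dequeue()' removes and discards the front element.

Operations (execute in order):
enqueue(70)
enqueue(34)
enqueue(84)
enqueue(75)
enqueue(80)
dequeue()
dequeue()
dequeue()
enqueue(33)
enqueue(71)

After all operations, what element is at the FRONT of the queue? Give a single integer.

enqueue(70): queue = [70]
enqueue(34): queue = [70, 34]
enqueue(84): queue = [70, 34, 84]
enqueue(75): queue = [70, 34, 84, 75]
enqueue(80): queue = [70, 34, 84, 75, 80]
dequeue(): queue = [34, 84, 75, 80]
dequeue(): queue = [84, 75, 80]
dequeue(): queue = [75, 80]
enqueue(33): queue = [75, 80, 33]
enqueue(71): queue = [75, 80, 33, 71]

Answer: 75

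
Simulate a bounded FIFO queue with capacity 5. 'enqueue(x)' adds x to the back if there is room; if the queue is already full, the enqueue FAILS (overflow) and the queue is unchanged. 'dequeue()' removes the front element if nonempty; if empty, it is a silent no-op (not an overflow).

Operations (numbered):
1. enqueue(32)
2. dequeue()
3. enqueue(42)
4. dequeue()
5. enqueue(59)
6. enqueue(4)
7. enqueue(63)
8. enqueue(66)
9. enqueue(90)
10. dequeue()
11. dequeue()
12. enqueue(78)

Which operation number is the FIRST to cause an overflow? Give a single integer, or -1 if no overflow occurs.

Answer: -1

Derivation:
1. enqueue(32): size=1
2. dequeue(): size=0
3. enqueue(42): size=1
4. dequeue(): size=0
5. enqueue(59): size=1
6. enqueue(4): size=2
7. enqueue(63): size=3
8. enqueue(66): size=4
9. enqueue(90): size=5
10. dequeue(): size=4
11. dequeue(): size=3
12. enqueue(78): size=4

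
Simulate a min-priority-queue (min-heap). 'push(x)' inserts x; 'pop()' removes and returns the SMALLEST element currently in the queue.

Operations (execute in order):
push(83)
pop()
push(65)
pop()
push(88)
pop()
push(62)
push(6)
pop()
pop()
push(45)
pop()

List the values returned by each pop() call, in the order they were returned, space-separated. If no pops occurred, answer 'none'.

push(83): heap contents = [83]
pop() → 83: heap contents = []
push(65): heap contents = [65]
pop() → 65: heap contents = []
push(88): heap contents = [88]
pop() → 88: heap contents = []
push(62): heap contents = [62]
push(6): heap contents = [6, 62]
pop() → 6: heap contents = [62]
pop() → 62: heap contents = []
push(45): heap contents = [45]
pop() → 45: heap contents = []

Answer: 83 65 88 6 62 45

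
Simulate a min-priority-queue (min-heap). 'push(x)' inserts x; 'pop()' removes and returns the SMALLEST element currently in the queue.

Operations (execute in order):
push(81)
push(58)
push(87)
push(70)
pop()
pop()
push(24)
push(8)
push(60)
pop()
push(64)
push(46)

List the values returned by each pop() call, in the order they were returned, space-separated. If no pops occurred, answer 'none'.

Answer: 58 70 8

Derivation:
push(81): heap contents = [81]
push(58): heap contents = [58, 81]
push(87): heap contents = [58, 81, 87]
push(70): heap contents = [58, 70, 81, 87]
pop() → 58: heap contents = [70, 81, 87]
pop() → 70: heap contents = [81, 87]
push(24): heap contents = [24, 81, 87]
push(8): heap contents = [8, 24, 81, 87]
push(60): heap contents = [8, 24, 60, 81, 87]
pop() → 8: heap contents = [24, 60, 81, 87]
push(64): heap contents = [24, 60, 64, 81, 87]
push(46): heap contents = [24, 46, 60, 64, 81, 87]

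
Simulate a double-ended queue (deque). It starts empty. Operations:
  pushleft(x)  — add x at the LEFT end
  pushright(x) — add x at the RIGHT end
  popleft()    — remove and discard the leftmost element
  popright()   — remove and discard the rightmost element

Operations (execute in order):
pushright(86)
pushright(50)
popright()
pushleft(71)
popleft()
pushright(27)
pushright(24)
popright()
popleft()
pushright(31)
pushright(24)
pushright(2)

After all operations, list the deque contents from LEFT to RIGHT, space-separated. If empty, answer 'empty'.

pushright(86): [86]
pushright(50): [86, 50]
popright(): [86]
pushleft(71): [71, 86]
popleft(): [86]
pushright(27): [86, 27]
pushright(24): [86, 27, 24]
popright(): [86, 27]
popleft(): [27]
pushright(31): [27, 31]
pushright(24): [27, 31, 24]
pushright(2): [27, 31, 24, 2]

Answer: 27 31 24 2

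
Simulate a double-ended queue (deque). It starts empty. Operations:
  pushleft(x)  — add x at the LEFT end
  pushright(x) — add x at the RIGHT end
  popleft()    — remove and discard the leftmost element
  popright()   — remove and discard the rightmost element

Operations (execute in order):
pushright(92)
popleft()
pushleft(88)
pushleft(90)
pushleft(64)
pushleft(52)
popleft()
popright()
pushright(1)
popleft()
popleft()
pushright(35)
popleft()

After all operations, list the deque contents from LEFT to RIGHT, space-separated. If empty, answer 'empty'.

pushright(92): [92]
popleft(): []
pushleft(88): [88]
pushleft(90): [90, 88]
pushleft(64): [64, 90, 88]
pushleft(52): [52, 64, 90, 88]
popleft(): [64, 90, 88]
popright(): [64, 90]
pushright(1): [64, 90, 1]
popleft(): [90, 1]
popleft(): [1]
pushright(35): [1, 35]
popleft(): [35]

Answer: 35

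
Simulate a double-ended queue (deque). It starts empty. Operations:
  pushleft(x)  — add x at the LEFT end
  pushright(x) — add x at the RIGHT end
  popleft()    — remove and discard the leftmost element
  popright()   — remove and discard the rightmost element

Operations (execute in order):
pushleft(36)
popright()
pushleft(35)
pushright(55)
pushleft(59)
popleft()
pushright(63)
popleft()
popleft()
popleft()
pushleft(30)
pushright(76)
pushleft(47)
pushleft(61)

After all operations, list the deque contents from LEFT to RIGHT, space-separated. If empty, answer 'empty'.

Answer: 61 47 30 76

Derivation:
pushleft(36): [36]
popright(): []
pushleft(35): [35]
pushright(55): [35, 55]
pushleft(59): [59, 35, 55]
popleft(): [35, 55]
pushright(63): [35, 55, 63]
popleft(): [55, 63]
popleft(): [63]
popleft(): []
pushleft(30): [30]
pushright(76): [30, 76]
pushleft(47): [47, 30, 76]
pushleft(61): [61, 47, 30, 76]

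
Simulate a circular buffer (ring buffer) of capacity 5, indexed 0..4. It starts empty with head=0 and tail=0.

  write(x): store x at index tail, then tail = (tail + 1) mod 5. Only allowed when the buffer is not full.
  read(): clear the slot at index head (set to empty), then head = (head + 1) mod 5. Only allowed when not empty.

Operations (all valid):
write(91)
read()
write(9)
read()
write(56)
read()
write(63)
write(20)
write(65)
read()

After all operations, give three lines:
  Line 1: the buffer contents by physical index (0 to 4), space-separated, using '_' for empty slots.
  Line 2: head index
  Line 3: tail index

Answer: 65 _ _ _ 20
4
1

Derivation:
write(91): buf=[91 _ _ _ _], head=0, tail=1, size=1
read(): buf=[_ _ _ _ _], head=1, tail=1, size=0
write(9): buf=[_ 9 _ _ _], head=1, tail=2, size=1
read(): buf=[_ _ _ _ _], head=2, tail=2, size=0
write(56): buf=[_ _ 56 _ _], head=2, tail=3, size=1
read(): buf=[_ _ _ _ _], head=3, tail=3, size=0
write(63): buf=[_ _ _ 63 _], head=3, tail=4, size=1
write(20): buf=[_ _ _ 63 20], head=3, tail=0, size=2
write(65): buf=[65 _ _ 63 20], head=3, tail=1, size=3
read(): buf=[65 _ _ _ 20], head=4, tail=1, size=2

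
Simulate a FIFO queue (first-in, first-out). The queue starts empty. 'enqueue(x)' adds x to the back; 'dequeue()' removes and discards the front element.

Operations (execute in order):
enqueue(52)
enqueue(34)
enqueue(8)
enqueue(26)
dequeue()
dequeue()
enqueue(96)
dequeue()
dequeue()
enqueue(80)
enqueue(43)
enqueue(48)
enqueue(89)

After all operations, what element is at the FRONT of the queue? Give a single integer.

Answer: 96

Derivation:
enqueue(52): queue = [52]
enqueue(34): queue = [52, 34]
enqueue(8): queue = [52, 34, 8]
enqueue(26): queue = [52, 34, 8, 26]
dequeue(): queue = [34, 8, 26]
dequeue(): queue = [8, 26]
enqueue(96): queue = [8, 26, 96]
dequeue(): queue = [26, 96]
dequeue(): queue = [96]
enqueue(80): queue = [96, 80]
enqueue(43): queue = [96, 80, 43]
enqueue(48): queue = [96, 80, 43, 48]
enqueue(89): queue = [96, 80, 43, 48, 89]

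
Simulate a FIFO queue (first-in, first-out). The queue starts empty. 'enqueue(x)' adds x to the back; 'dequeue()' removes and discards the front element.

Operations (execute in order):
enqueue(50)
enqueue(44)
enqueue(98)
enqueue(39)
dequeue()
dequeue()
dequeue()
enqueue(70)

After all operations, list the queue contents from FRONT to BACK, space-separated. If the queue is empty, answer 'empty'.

Answer: 39 70

Derivation:
enqueue(50): [50]
enqueue(44): [50, 44]
enqueue(98): [50, 44, 98]
enqueue(39): [50, 44, 98, 39]
dequeue(): [44, 98, 39]
dequeue(): [98, 39]
dequeue(): [39]
enqueue(70): [39, 70]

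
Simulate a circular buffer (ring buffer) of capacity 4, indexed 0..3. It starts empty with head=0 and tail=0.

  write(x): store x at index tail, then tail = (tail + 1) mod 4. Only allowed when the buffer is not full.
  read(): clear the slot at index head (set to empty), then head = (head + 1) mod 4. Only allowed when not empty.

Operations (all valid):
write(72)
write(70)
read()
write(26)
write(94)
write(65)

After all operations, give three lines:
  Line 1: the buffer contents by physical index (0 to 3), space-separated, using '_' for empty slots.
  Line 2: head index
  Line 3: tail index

write(72): buf=[72 _ _ _], head=0, tail=1, size=1
write(70): buf=[72 70 _ _], head=0, tail=2, size=2
read(): buf=[_ 70 _ _], head=1, tail=2, size=1
write(26): buf=[_ 70 26 _], head=1, tail=3, size=2
write(94): buf=[_ 70 26 94], head=1, tail=0, size=3
write(65): buf=[65 70 26 94], head=1, tail=1, size=4

Answer: 65 70 26 94
1
1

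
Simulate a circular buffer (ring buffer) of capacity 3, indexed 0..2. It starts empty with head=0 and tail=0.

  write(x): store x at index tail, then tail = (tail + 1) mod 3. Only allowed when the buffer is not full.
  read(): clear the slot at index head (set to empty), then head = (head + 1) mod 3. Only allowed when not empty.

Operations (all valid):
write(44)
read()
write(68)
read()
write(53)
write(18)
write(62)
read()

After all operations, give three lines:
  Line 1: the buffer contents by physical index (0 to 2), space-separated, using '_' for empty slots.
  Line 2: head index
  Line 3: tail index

Answer: 18 62 _
0
2

Derivation:
write(44): buf=[44 _ _], head=0, tail=1, size=1
read(): buf=[_ _ _], head=1, tail=1, size=0
write(68): buf=[_ 68 _], head=1, tail=2, size=1
read(): buf=[_ _ _], head=2, tail=2, size=0
write(53): buf=[_ _ 53], head=2, tail=0, size=1
write(18): buf=[18 _ 53], head=2, tail=1, size=2
write(62): buf=[18 62 53], head=2, tail=2, size=3
read(): buf=[18 62 _], head=0, tail=2, size=2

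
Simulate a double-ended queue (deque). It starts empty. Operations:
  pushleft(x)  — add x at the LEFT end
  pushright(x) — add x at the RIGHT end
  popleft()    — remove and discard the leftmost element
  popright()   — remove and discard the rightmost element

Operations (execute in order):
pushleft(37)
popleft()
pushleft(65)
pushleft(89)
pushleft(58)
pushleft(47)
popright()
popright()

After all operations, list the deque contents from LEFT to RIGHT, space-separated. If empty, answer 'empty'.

pushleft(37): [37]
popleft(): []
pushleft(65): [65]
pushleft(89): [89, 65]
pushleft(58): [58, 89, 65]
pushleft(47): [47, 58, 89, 65]
popright(): [47, 58, 89]
popright(): [47, 58]

Answer: 47 58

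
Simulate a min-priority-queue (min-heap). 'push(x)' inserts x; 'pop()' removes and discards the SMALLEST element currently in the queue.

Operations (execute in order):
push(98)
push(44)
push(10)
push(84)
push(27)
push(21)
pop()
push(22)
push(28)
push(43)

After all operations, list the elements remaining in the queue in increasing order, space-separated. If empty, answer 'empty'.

push(98): heap contents = [98]
push(44): heap contents = [44, 98]
push(10): heap contents = [10, 44, 98]
push(84): heap contents = [10, 44, 84, 98]
push(27): heap contents = [10, 27, 44, 84, 98]
push(21): heap contents = [10, 21, 27, 44, 84, 98]
pop() → 10: heap contents = [21, 27, 44, 84, 98]
push(22): heap contents = [21, 22, 27, 44, 84, 98]
push(28): heap contents = [21, 22, 27, 28, 44, 84, 98]
push(43): heap contents = [21, 22, 27, 28, 43, 44, 84, 98]

Answer: 21 22 27 28 43 44 84 98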